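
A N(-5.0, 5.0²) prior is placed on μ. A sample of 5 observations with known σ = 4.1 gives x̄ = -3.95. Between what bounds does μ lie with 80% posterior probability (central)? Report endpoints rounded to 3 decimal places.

[-6.281, -1.868]

Posterior precision = 1/5.0² + 5/4.1² = 0.0400 + 0.2974 = 0.3374, so posterior SD = 1.7215.
Posterior mean = (-5.0/5.0² + 5·-3.95/4.1²) / 0.3374 = -4.0745.
Interval: -4.0745 ± 1.282 × 1.7215 → [-6.281, -1.868].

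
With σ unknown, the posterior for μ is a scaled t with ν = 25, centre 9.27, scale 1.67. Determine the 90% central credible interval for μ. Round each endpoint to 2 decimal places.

The t_25 distribution is symmetric; the 90% interval is 9.27 ± t·1.67 with t_{0.95,25} = 1.708.
Half-width: 1.708 × 1.67 = 2.85.
9.27 − 2.85 = 6.42; 9.27 + 2.85 = 12.12.

[6.42, 12.12]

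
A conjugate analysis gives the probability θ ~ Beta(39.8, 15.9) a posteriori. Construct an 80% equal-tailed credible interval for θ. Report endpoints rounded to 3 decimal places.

Posterior: Beta(39.8, 15.9).
Equal-tailed 80% interval: the 0.1 and 0.9 quantiles of Beta(39.8, 15.9).
Posterior mean ≈ 0.715, SD ≈ 0.060; a Normal approximation gives roughly [0.638, 0.791].
Exact: F⁻¹(0.1) = 0.636; F⁻¹(0.9) = 0.790.

[0.636, 0.790]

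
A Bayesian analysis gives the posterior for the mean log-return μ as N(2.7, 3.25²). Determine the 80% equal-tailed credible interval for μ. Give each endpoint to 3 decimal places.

[-1.465, 6.865]

The posterior is symmetric, so the 80% equal-tailed interval is μ = 2.7 ± z·3.25 with z = 1.282.
Half-width: 1.282 × 3.25 = 4.165.
2.7 − 4.165 = -1.465; 2.7 + 4.165 = 6.865.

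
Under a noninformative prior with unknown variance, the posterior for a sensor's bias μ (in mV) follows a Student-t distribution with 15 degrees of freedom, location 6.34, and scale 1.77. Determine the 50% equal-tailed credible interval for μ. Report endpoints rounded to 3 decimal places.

The t_15 distribution is symmetric; the 50% interval is 6.34 ± t·1.77 with t_{0.75,15} = 0.691.
Half-width: 0.691 × 1.77 = 1.223.
6.34 − 1.223 = 5.117; 6.34 + 1.223 = 7.563.

[5.117, 7.563]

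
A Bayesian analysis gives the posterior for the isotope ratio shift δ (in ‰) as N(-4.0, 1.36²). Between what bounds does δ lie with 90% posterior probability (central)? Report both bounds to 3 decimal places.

[-6.237, -1.763]

The posterior is symmetric, so the 90% equal-tailed interval is δ = -4.0 ± z·1.36 with z = 1.645.
Half-width: 1.645 × 1.36 = 2.237.
-4.0 − 2.237 = -6.237; -4.0 + 2.237 = -1.763.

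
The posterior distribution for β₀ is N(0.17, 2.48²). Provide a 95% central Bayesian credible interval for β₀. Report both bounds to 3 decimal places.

The posterior is symmetric, so the 95% equal-tailed interval is β₀ = 0.17 ± z·2.48 with z = 1.960.
Half-width: 1.960 × 2.48 = 4.861.
0.17 − 4.861 = -4.691; 0.17 + 4.861 = 5.031.

[-4.691, 5.031]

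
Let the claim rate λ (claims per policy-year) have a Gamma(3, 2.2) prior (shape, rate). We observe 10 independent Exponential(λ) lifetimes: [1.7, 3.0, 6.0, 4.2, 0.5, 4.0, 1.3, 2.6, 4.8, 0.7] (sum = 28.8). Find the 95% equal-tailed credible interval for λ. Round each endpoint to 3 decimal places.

[0.223, 0.676]

Posterior: Gamma(3+10, 2.2+28.8) = Gamma(13, 31.0) (shape, rate).
Equal-tailed 95% interval: Gamma(13, 31.0) quantiles at 0.025 and 0.975.
Posterior mean ≈ 0.419, SD ≈ 0.116; a Normal approximation gives roughly [0.191, 0.647].
Exact: lower = 0.223; upper = 0.676.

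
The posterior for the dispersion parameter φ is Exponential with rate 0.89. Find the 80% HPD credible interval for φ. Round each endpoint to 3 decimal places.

The exponential density is strictly decreasing on [0, ∞), so the HPD interval is anchored at 0: [0, q] with P(φ ≤ q) = 0.80.
q = −ln(1 − 0.80) / 0.89 = 1.6094 / 0.89 = 1.808.

[0.000, 1.808]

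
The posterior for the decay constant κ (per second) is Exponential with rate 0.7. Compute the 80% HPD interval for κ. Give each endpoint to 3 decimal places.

The exponential density is strictly decreasing on [0, ∞), so the HPD interval is anchored at 0: [0, q] with P(κ ≤ q) = 0.80.
q = −ln(1 − 0.80) / 0.7 = 1.6094 / 0.7 = 2.299.

[0.000, 2.299]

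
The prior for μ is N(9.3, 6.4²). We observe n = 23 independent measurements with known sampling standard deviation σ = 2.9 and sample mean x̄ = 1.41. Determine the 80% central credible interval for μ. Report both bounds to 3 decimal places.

Posterior precision = 1/6.4² + 23/2.9² = 0.0244 + 2.7348 = 2.7593, so posterior SD = 0.6020.
Posterior mean = (9.3/6.4² + 23·1.41/2.9²) / 2.7593 = 1.4798.
Interval: 1.4798 ± 1.282 × 0.6020 → [0.708, 2.251].

[0.708, 2.251]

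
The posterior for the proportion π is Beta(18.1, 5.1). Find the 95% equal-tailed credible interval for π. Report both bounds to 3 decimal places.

[0.595, 0.920]

Posterior: Beta(18.1, 5.1).
Equal-tailed 95% interval: the 0.025 and 0.975 quantiles of Beta(18.1, 5.1).
Posterior mean ≈ 0.780, SD ≈ 0.084; a Normal approximation gives roughly [0.615, 0.945].
Exact: F⁻¹(0.025) = 0.595; F⁻¹(0.975) = 0.920.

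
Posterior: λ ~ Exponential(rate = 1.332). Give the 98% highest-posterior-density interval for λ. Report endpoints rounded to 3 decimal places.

The exponential density is strictly decreasing on [0, ∞), so the HPD interval is anchored at 0: [0, q] with P(λ ≤ q) = 0.98.
q = −ln(1 − 0.98) / 1.332 = 3.9120 / 1.332 = 2.937.

[0.000, 2.937]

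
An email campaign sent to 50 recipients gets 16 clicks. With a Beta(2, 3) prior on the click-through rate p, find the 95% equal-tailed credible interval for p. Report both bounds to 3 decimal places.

[0.211, 0.456]

Posterior: Beta(2+16, 3+34) = Beta(18, 37).
Equal-tailed 95% interval: the 0.025 and 0.975 quantiles of Beta(18, 37).
Posterior mean ≈ 0.327, SD ≈ 0.063; a Normal approximation gives roughly [0.204, 0.450].
Exact: F⁻¹(0.025) = 0.211; F⁻¹(0.975) = 0.456.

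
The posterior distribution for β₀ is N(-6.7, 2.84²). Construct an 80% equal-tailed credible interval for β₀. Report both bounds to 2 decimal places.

[-10.34, -3.06]

The posterior is symmetric, so the 80% equal-tailed interval is β₀ = -6.7 ± z·2.84 with z = 1.282.
Half-width: 1.282 × 2.84 = 3.64.
-6.7 − 3.64 = -10.34; -6.7 + 3.64 = -3.06.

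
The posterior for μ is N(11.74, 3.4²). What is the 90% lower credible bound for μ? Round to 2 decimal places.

Need L with P(μ ≥ L) = 0.90: L = 11.74 − z_{0.1}·3.4.
z = 1.282; L = 11.74 − 1.282 × 3.4 = 7.38.

7.38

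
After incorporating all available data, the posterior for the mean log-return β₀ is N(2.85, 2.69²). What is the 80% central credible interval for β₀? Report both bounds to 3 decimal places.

[-0.597, 6.297]

The posterior is symmetric, so the 80% equal-tailed interval is β₀ = 2.85 ± z·2.69 with z = 1.282.
Half-width: 1.282 × 2.69 = 3.447.
2.85 − 3.447 = -0.597; 2.85 + 3.447 = 6.297.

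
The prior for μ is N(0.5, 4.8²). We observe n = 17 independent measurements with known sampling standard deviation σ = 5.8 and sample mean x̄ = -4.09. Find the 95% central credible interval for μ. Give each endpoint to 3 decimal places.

Posterior precision = 1/4.8² + 17/5.8² = 0.0434 + 0.5054 = 0.5488, so posterior SD = 1.3499.
Posterior mean = (0.5/4.8² + 17·-4.09/5.8²) / 0.5488 = -3.7270.
Interval: -3.7270 ± 1.960 × 1.3499 → [-6.373, -1.081].

[-6.373, -1.081]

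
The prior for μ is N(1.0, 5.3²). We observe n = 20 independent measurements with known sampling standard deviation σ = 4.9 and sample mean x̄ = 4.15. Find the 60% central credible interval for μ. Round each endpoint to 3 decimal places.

[3.118, 4.924]

Posterior precision = 1/5.3² + 20/4.9² = 0.0356 + 0.8330 = 0.8686, so posterior SD = 1.0730.
Posterior mean = (1.0/5.3² + 20·4.15/4.9²) / 0.8686 = 4.0209.
Interval: 4.0209 ± 0.842 × 1.0730 → [3.118, 4.924].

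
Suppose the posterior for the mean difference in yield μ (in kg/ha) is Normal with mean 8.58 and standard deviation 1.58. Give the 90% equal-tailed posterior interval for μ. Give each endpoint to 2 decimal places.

[5.98, 11.18]

The posterior is symmetric, so the 90% equal-tailed interval is μ = 8.58 ± z·1.58 with z = 1.645.
Half-width: 1.645 × 1.58 = 2.60.
8.58 − 2.60 = 5.98; 8.58 + 2.60 = 11.18.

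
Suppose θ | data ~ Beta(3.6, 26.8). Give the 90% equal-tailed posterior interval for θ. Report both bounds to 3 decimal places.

Posterior: Beta(3.6, 26.8).
Equal-tailed 90% interval: the 0.05 and 0.95 quantiles of Beta(3.6, 26.8).
Posterior mean ≈ 0.118, SD ≈ 0.058; a Normal approximation gives roughly [0.024, 0.213].
Exact: F⁻¹(0.05) = 0.040; F⁻¹(0.95) = 0.226.

[0.040, 0.226]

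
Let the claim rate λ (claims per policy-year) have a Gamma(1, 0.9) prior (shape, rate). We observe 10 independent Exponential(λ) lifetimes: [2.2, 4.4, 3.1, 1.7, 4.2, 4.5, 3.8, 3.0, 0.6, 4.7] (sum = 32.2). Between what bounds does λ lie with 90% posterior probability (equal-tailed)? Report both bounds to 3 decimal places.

Posterior: Gamma(1+10, 0.9+32.2) = Gamma(11, 33.1) (shape, rate).
Equal-tailed 90% interval: Gamma(11, 33.1) quantiles at 0.05 and 0.95.
Posterior mean ≈ 0.332, SD ≈ 0.100; a Normal approximation gives roughly [0.168, 0.497].
Exact: lower = 0.186; upper = 0.512.

[0.186, 0.512]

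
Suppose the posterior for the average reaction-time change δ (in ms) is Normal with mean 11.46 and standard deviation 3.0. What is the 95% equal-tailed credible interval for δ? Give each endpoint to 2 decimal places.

The posterior is symmetric, so the 95% equal-tailed interval is δ = 11.46 ± z·3.0 with z = 1.960.
Half-width: 1.960 × 3.0 = 5.88.
11.46 − 5.88 = 5.58; 11.46 + 5.88 = 17.34.

[5.58, 17.34]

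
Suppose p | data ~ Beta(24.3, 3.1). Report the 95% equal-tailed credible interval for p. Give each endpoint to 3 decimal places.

[0.747, 0.974]

Posterior: Beta(24.3, 3.1).
Equal-tailed 95% interval: the 0.025 and 0.975 quantiles of Beta(24.3, 3.1).
Posterior mean ≈ 0.887, SD ≈ 0.059; a Normal approximation gives roughly [0.770, 1.003].
Exact: F⁻¹(0.025) = 0.747; F⁻¹(0.975) = 0.974.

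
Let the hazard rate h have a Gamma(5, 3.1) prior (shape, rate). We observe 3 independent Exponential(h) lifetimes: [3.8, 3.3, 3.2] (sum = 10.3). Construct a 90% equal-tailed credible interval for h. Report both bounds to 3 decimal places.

Posterior: Gamma(5+3, 3.1+10.3) = Gamma(8, 13.4) (shape, rate).
Equal-tailed 90% interval: Gamma(8, 13.4) quantiles at 0.05 and 0.95.
Posterior mean ≈ 0.597, SD ≈ 0.211; a Normal approximation gives roughly [0.250, 0.944].
Exact: lower = 0.297; upper = 0.981.

[0.297, 0.981]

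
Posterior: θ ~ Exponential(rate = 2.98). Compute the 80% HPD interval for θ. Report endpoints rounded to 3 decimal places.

[0.000, 0.540]

The exponential density is strictly decreasing on [0, ∞), so the HPD interval is anchored at 0: [0, q] with P(θ ≤ q) = 0.80.
q = −ln(1 − 0.80) / 2.98 = 1.6094 / 2.98 = 0.540.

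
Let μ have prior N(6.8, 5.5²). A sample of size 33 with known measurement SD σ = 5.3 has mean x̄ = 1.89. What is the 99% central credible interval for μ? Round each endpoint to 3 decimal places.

Posterior precision = 1/5.5² + 33/5.3² = 0.0331 + 1.1748 = 1.2079, so posterior SD = 0.9099.
Posterior mean = (6.8/5.5² + 33·1.89/5.3²) / 1.2079 = 2.0244.
Interval: 2.0244 ± 2.576 × 0.9099 → [-0.319, 4.368].

[-0.319, 4.368]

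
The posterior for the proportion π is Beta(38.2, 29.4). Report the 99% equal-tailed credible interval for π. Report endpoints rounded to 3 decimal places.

Posterior: Beta(38.2, 29.4).
Equal-tailed 99% interval: the 0.005 and 0.995 quantiles of Beta(38.2, 29.4).
Posterior mean ≈ 0.565, SD ≈ 0.060; a Normal approximation gives roughly [0.411, 0.719].
Exact: F⁻¹(0.005) = 0.409; F⁻¹(0.995) = 0.714.

[0.409, 0.714]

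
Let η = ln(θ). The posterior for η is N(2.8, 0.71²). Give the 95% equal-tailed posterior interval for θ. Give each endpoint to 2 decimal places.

[4.09, 66.13]

On the log scale the 95% interval is 2.8 ± 1.960 × 0.71 = [1.4084, 4.1916].
Exponentiate: [e^1.4084, e^4.1916] = [4.09, 66.13].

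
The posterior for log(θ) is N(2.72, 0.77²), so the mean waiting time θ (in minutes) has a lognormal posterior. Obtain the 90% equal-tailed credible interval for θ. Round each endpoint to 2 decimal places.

On the log scale the 90% interval is 2.72 ± 1.645 × 0.77 = [1.4535, 3.9865].
Exponentiate: [e^1.4535, e^3.9865] = [4.28, 53.87].

[4.28, 53.87]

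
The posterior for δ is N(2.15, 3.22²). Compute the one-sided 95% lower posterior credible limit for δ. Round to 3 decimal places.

Need L with P(δ ≥ L) = 0.95: L = 2.15 − z_{0.05}·3.22.
z = 1.645; L = 2.15 − 1.645 × 3.22 = -3.146.

-3.146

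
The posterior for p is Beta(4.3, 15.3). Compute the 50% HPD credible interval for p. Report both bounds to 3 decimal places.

[0.132, 0.253]

The posterior is unimodal and skewed, so the HPD interval has equal density at both endpoints and is the shortest 50% interval.
Solving f(0.132) = f(0.253) with F(0.253) − F(0.132) = 0.50 gives [0.132, 0.253].
For comparison, the equal-tailed interval is [0.152, 0.277]; the HPD is narrower and shifted toward the mode.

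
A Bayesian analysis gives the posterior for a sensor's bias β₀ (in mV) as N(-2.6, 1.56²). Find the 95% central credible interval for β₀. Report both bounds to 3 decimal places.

[-5.658, 0.458]

The posterior is symmetric, so the 95% equal-tailed interval is β₀ = -2.6 ± z·1.56 with z = 1.960.
Half-width: 1.960 × 1.56 = 3.058.
-2.6 − 3.058 = -5.658; -2.6 + 3.058 = 0.458.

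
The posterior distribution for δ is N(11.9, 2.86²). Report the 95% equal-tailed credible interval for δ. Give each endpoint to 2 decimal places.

[6.29, 17.51]

The posterior is symmetric, so the 95% equal-tailed interval is δ = 11.9 ± z·2.86 with z = 1.960.
Half-width: 1.960 × 2.86 = 5.61.
11.9 − 5.61 = 6.29; 11.9 + 5.61 = 17.51.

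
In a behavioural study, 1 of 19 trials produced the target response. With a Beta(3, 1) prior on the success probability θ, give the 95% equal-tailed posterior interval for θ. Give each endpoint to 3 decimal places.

Posterior: Beta(3+1, 1+18) = Beta(4, 19).
Equal-tailed 95% interval: the 0.025 and 0.975 quantiles of Beta(4, 19).
Posterior mean ≈ 0.174, SD ≈ 0.077; a Normal approximation gives roughly [0.022, 0.326].
Exact: F⁻¹(0.025) = 0.052; F⁻¹(0.975) = 0.349.

[0.052, 0.349]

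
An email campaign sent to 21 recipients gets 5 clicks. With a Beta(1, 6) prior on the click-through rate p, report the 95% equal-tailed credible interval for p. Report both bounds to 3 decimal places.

Posterior: Beta(1+5, 6+16) = Beta(6, 22).
Equal-tailed 95% interval: the 0.025 and 0.975 quantiles of Beta(6, 22).
Posterior mean ≈ 0.214, SD ≈ 0.076; a Normal approximation gives roughly [0.065, 0.364].
Exact: F⁻¹(0.025) = 0.086; F⁻¹(0.975) = 0.381.

[0.086, 0.381]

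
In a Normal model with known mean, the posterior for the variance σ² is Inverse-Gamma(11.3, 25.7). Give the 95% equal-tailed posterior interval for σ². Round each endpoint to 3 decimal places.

[1.369, 4.507]

Inverse-Gamma(11.3, 25.7) quantiles: F⁻¹(0.025) and F⁻¹(0.975).
Equivalently, 1/σ² ~ Gamma(11.3, rate = 25.7); invert its 0.975 and 0.025 quantiles.
Posterior mean ≈ 2.495, SD ≈ 0.818; a Normal approximation gives roughly [0.892, 4.099].
Exact: lower = 1.369; upper = 4.507.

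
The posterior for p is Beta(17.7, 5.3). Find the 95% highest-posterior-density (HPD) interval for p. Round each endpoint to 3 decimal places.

The posterior is unimodal and skewed, so the HPD interval has equal density at both endpoints and is the shortest 95% interval.
Solving f(0.600) = f(0.926) with F(0.926) − F(0.600) = 0.95 gives [0.600, 0.926].
For comparison, the equal-tailed interval is [0.582, 0.913]; the HPD is narrower and shifted toward the mode.

[0.600, 0.926]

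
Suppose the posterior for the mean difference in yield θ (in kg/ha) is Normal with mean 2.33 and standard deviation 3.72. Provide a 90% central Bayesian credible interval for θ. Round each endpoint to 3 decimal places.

[-3.789, 8.449]

The posterior is symmetric, so the 90% equal-tailed interval is θ = 2.33 ± z·3.72 with z = 1.645.
Half-width: 1.645 × 3.72 = 6.119.
2.33 − 6.119 = -3.789; 2.33 + 6.119 = 8.449.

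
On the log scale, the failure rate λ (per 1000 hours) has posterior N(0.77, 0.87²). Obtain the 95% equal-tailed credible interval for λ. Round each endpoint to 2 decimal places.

[0.39, 11.88]

On the log scale the 95% interval is 0.77 ± 1.960 × 0.87 = [-0.9352, 2.4752].
Exponentiate: [e^-0.9352, e^2.4752] = [0.39, 11.88].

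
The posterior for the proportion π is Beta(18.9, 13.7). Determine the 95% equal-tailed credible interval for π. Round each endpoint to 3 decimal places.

Posterior: Beta(18.9, 13.7).
Equal-tailed 95% interval: the 0.025 and 0.975 quantiles of Beta(18.9, 13.7).
Posterior mean ≈ 0.580, SD ≈ 0.085; a Normal approximation gives roughly [0.413, 0.747].
Exact: F⁻¹(0.025) = 0.409; F⁻¹(0.975) = 0.741.

[0.409, 0.741]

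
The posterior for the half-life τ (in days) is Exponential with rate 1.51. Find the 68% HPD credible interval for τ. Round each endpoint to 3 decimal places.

The exponential density is strictly decreasing on [0, ∞), so the HPD interval is anchored at 0: [0, q] with P(τ ≤ q) = 0.68.
q = −ln(1 − 0.68) / 1.51 = 1.1394 / 1.51 = 0.755.

[0.000, 0.755]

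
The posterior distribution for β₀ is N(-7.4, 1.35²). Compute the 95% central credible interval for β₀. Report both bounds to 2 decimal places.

The posterior is symmetric, so the 95% equal-tailed interval is β₀ = -7.4 ± z·1.35 with z = 1.960.
Half-width: 1.960 × 1.35 = 2.65.
-7.4 − 2.65 = -10.05; -7.4 + 2.65 = -4.75.

[-10.05, -4.75]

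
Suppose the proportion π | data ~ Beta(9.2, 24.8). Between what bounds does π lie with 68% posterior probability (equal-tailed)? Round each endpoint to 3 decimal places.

Posterior: Beta(9.2, 24.8).
Equal-tailed 68% interval: the 0.16 and 0.84 quantiles of Beta(9.2, 24.8).
Posterior mean ≈ 0.271, SD ≈ 0.075; a Normal approximation gives roughly [0.196, 0.345].
Exact: F⁻¹(0.16) = 0.195; F⁻¹(0.84) = 0.346.

[0.195, 0.346]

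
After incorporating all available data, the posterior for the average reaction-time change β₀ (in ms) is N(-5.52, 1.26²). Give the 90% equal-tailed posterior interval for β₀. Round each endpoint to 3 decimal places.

The posterior is symmetric, so the 90% equal-tailed interval is β₀ = -5.52 ± z·1.26 with z = 1.645.
Half-width: 1.645 × 1.26 = 2.073.
-5.52 − 2.073 = -7.593; -5.52 + 2.073 = -3.447.

[-7.593, -3.447]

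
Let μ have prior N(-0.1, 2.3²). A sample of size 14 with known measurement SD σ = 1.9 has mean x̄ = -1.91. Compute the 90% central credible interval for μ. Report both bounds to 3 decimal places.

Posterior precision = 1/2.3² + 14/1.9² = 0.1890 + 3.8781 = 4.0672, so posterior SD = 0.4959.
Posterior mean = (-0.1/2.3² + 14·-1.91/1.9²) / 4.0672 = -1.8259.
Interval: -1.8259 ± 1.645 × 0.4959 → [-2.641, -1.010].

[-2.641, -1.010]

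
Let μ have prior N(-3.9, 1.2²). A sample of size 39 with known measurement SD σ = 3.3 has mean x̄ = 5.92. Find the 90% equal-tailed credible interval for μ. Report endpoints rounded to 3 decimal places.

[3.530, 5.121]

Posterior precision = 1/1.2² + 39/3.3² = 0.6944 + 3.5813 = 4.2757, so posterior SD = 0.4836.
Posterior mean = (-3.9/1.2² + 39·5.92/3.3²) / 4.2757 = 4.3251.
Interval: 4.3251 ± 1.645 × 0.4836 → [3.530, 5.121].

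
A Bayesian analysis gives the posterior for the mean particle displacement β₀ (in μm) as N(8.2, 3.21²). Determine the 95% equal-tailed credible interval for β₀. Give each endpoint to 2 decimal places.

The posterior is symmetric, so the 95% equal-tailed interval is β₀ = 8.2 ± z·3.21 with z = 1.960.
Half-width: 1.960 × 3.21 = 6.29.
8.2 − 6.29 = 1.91; 8.2 + 6.29 = 14.49.

[1.91, 14.49]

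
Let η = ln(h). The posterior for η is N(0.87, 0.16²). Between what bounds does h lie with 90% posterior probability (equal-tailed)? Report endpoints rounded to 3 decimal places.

[1.835, 3.106]

On the log scale the 90% interval is 0.87 ± 1.645 × 0.16 = [0.6068, 1.1332].
Exponentiate: [e^0.6068, e^1.1332] = [1.835, 3.106].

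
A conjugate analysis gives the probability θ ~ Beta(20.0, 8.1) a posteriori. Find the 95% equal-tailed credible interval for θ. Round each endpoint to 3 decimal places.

[0.535, 0.860]

Posterior: Beta(20.0, 8.1).
Equal-tailed 95% interval: the 0.025 and 0.975 quantiles of Beta(20.0, 8.1).
Posterior mean ≈ 0.712, SD ≈ 0.084; a Normal approximation gives roughly [0.547, 0.876].
Exact: F⁻¹(0.025) = 0.535; F⁻¹(0.975) = 0.860.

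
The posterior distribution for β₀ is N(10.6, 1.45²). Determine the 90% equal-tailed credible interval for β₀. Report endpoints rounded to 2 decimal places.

The posterior is symmetric, so the 90% equal-tailed interval is β₀ = 10.6 ± z·1.45 with z = 1.645.
Half-width: 1.645 × 1.45 = 2.39.
10.6 − 2.39 = 8.21; 10.6 + 2.39 = 12.99.

[8.21, 12.99]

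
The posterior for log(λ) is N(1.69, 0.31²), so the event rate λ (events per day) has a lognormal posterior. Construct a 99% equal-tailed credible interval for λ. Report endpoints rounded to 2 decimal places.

On the log scale the 99% interval is 1.69 ± 2.576 × 0.31 = [0.8915, 2.4885].
Exponentiate: [e^0.8915, e^2.4885] = [2.44, 12.04].

[2.44, 12.04]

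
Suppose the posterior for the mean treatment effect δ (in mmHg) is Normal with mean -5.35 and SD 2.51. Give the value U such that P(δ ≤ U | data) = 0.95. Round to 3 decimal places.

-1.221

Need U with P(δ ≤ U) = 0.95: U = -5.35 + z_{0.05}·2.51.
z = 1.645; U = -5.35 + 1.645 × 2.51 = -1.221.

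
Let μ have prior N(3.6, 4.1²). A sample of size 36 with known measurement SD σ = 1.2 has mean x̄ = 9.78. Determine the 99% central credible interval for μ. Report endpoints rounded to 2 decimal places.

[9.25, 10.28]

Posterior precision = 1/4.1² + 36/1.2² = 0.0595 + 25.0000 = 25.0595, so posterior SD = 0.1998.
Posterior mean = (3.6/4.1² + 36·9.78/1.2²) / 25.0595 = 9.7653.
Interval: 9.7653 ± 2.576 × 0.1998 → [9.25, 10.28].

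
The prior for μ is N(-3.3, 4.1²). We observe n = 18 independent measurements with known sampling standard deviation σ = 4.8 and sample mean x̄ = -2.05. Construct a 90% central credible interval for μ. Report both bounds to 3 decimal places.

Posterior precision = 1/4.1² + 18/4.8² = 0.0595 + 0.7812 = 0.8407, so posterior SD = 1.0906.
Posterior mean = (-3.3/4.1² + 18·-2.05/4.8²) / 0.8407 = -2.1384.
Interval: -2.1384 ± 1.645 × 1.0906 → [-3.932, -0.345].

[-3.932, -0.345]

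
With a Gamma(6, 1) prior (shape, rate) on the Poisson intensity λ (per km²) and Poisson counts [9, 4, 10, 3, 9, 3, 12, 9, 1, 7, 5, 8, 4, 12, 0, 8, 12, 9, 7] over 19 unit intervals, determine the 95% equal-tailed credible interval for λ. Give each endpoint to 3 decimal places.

[5.797, 8.098]

Posterior: Gamma(6+132, 1+19) = Gamma(138, 20) (shape, rate).
Equal-tailed 95% interval: Gamma(138, 20) quantiles at 0.025 and 0.975.
Posterior mean ≈ 6.900, SD ≈ 0.587; a Normal approximation gives roughly [5.749, 8.051].
Exact: lower = 5.797; upper = 8.098.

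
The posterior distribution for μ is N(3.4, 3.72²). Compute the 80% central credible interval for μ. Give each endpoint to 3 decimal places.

The posterior is symmetric, so the 80% equal-tailed interval is μ = 3.4 ± z·3.72 with z = 1.282.
Half-width: 1.282 × 3.72 = 4.767.
3.4 − 4.767 = -1.367; 3.4 + 4.767 = 8.167.

[-1.367, 8.167]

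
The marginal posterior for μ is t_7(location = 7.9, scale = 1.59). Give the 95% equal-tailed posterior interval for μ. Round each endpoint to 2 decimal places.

The t_7 distribution is symmetric; the 95% interval is 7.9 ± t·1.59 with t_{0.975,7} = 2.365.
Half-width: 2.365 × 1.59 = 3.76.
7.9 − 3.76 = 4.14; 7.9 + 3.76 = 11.66.

[4.14, 11.66]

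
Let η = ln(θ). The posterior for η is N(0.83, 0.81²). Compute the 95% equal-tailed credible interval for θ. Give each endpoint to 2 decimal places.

[0.47, 11.22]

On the log scale the 95% interval is 0.83 ± 1.960 × 0.81 = [-0.7576, 2.4176].
Exponentiate: [e^-0.7576, e^2.4176] = [0.47, 11.22].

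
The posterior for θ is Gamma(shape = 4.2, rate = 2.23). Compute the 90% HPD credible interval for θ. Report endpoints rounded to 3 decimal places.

[0.469, 3.243]

The posterior is unimodal and skewed, so the HPD interval has equal density at both endpoints and is the shortest 90% interval.
Solving f(0.469) = f(3.243) with F(3.243) − F(0.469) = 0.90 gives [0.469, 3.243].
For comparison, the equal-tailed interval is [0.665, 3.604]; the HPD is narrower and shifted toward the mode.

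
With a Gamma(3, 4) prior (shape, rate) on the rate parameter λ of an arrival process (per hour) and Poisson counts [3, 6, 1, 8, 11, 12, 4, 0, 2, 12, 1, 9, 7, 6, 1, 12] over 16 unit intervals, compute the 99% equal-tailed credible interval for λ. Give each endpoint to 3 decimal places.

[3.719, 6.269]

Posterior: Gamma(3+95, 4+16) = Gamma(98, 20) (shape, rate).
Equal-tailed 99% interval: Gamma(98, 20) quantiles at 0.005 and 0.995.
Posterior mean ≈ 4.900, SD ≈ 0.495; a Normal approximation gives roughly [3.625, 6.175].
Exact: lower = 3.719; upper = 6.269.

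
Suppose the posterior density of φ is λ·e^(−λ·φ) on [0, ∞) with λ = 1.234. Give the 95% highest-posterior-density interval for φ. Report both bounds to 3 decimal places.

[0.000, 2.428]

The exponential density is strictly decreasing on [0, ∞), so the HPD interval is anchored at 0: [0, q] with P(φ ≤ q) = 0.95.
q = −ln(1 − 0.95) / 1.234 = 2.9957 / 1.234 = 2.428.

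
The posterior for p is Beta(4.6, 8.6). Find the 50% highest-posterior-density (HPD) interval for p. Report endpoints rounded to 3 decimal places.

[0.238, 0.414]

The posterior is unimodal and skewed, so the HPD interval has equal density at both endpoints and is the shortest 50% interval.
Solving f(0.238) = f(0.414) with F(0.414) − F(0.238) = 0.50 gives [0.238, 0.414].
For comparison, the equal-tailed interval is [0.256, 0.433]; the HPD is narrower and shifted toward the mode.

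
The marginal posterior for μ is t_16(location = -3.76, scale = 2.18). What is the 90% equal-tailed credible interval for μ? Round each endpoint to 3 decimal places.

The t_16 distribution is symmetric; the 90% interval is -3.76 ± t·2.18 with t_{0.95,16} = 1.746.
Half-width: 1.746 × 2.18 = 3.806.
-3.76 − 3.806 = -7.566; -3.76 + 3.806 = 0.046.

[-7.566, 0.046]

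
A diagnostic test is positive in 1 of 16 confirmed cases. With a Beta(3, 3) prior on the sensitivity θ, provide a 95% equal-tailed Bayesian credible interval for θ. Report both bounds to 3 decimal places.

[0.054, 0.363]

Posterior: Beta(3+1, 3+15) = Beta(4, 18).
Equal-tailed 95% interval: the 0.025 and 0.975 quantiles of Beta(4, 18).
Posterior mean ≈ 0.182, SD ≈ 0.080; a Normal approximation gives roughly [0.024, 0.339].
Exact: F⁻¹(0.025) = 0.054; F⁻¹(0.975) = 0.363.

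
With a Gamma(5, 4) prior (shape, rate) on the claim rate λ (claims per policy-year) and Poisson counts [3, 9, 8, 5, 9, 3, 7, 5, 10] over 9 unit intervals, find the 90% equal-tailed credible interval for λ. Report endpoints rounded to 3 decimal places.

[3.956, 5.977]

Posterior: Gamma(5+59, 4+9) = Gamma(64, 13) (shape, rate).
Equal-tailed 90% interval: Gamma(64, 13) quantiles at 0.05 and 0.95.
Posterior mean ≈ 4.923, SD ≈ 0.615; a Normal approximation gives roughly [3.911, 5.935].
Exact: lower = 3.956; upper = 5.977.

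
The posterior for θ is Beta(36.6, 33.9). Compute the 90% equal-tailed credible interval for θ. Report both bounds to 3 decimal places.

Posterior: Beta(36.6, 33.9).
Equal-tailed 90% interval: the 0.05 and 0.95 quantiles of Beta(36.6, 33.9).
Posterior mean ≈ 0.519, SD ≈ 0.059; a Normal approximation gives roughly [0.422, 0.616].
Exact: F⁻¹(0.05) = 0.422; F⁻¹(0.95) = 0.616.

[0.422, 0.616]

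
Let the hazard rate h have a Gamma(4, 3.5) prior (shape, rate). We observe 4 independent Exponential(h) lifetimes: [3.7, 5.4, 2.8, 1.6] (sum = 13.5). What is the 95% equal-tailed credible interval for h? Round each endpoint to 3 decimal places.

[0.203, 0.848]

Posterior: Gamma(4+4, 3.5+13.5) = Gamma(8, 17.0) (shape, rate).
Equal-tailed 95% interval: Gamma(8, 17.0) quantiles at 0.025 and 0.975.
Posterior mean ≈ 0.471, SD ≈ 0.166; a Normal approximation gives roughly [0.144, 0.797].
Exact: lower = 0.203; upper = 0.848.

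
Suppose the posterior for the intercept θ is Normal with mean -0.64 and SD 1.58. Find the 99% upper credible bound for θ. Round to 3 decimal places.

Need U with P(θ ≤ U) = 0.99: U = -0.64 + z_{0.01}·1.58.
z = 2.326; U = -0.64 + 2.326 × 1.58 = 3.036.

3.036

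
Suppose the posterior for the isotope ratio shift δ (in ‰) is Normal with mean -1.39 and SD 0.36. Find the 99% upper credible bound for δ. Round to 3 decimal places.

Need U with P(δ ≤ U) = 0.99: U = -1.39 + z_{0.01}·0.36.
z = 2.326; U = -1.39 + 2.326 × 0.36 = -0.553.

-0.553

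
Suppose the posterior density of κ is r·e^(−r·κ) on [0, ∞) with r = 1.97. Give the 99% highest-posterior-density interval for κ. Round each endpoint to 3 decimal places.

The exponential density is strictly decreasing on [0, ∞), so the HPD interval is anchored at 0: [0, q] with P(κ ≤ q) = 0.99.
q = −ln(1 − 0.99) / 1.97 = 4.6052 / 1.97 = 2.338.

[0.000, 2.338]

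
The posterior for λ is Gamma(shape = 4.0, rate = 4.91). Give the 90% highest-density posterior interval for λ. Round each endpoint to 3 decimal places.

[0.191, 1.415]

The posterior is unimodal and skewed, so the HPD interval has equal density at both endpoints and is the shortest 90% interval.
Solving f(0.191) = f(1.415) with F(1.415) − F(0.191) = 0.90 gives [0.191, 1.415].
For comparison, the equal-tailed interval is [0.278, 1.579]; the HPD is narrower and shifted toward the mode.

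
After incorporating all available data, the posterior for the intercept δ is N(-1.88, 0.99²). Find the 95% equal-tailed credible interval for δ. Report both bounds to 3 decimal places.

The posterior is symmetric, so the 95% equal-tailed interval is δ = -1.88 ± z·0.99 with z = 1.960.
Half-width: 1.960 × 0.99 = 1.940.
-1.88 − 1.940 = -3.820; -1.88 + 1.940 = 0.060.

[-3.820, 0.060]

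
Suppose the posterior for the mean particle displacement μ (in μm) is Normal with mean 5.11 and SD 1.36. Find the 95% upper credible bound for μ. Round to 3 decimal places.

Need U with P(μ ≤ U) = 0.95: U = 5.11 + z_{0.05}·1.36.
z = 1.645; U = 5.11 + 1.645 × 1.36 = 7.347.

7.347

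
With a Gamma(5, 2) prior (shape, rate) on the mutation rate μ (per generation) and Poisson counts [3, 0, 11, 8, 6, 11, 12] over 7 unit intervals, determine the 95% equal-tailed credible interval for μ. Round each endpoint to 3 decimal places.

[4.700, 7.954]

Posterior: Gamma(5+51, 2+7) = Gamma(56, 9) (shape, rate).
Equal-tailed 95% interval: Gamma(56, 9) quantiles at 0.025 and 0.975.
Posterior mean ≈ 6.222, SD ≈ 0.831; a Normal approximation gives roughly [4.593, 7.852].
Exact: lower = 4.700; upper = 7.954.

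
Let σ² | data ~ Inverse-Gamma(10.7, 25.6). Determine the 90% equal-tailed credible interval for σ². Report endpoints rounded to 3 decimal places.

[1.543, 4.306]

Inverse-Gamma(10.7, 25.6) quantiles: F⁻¹(0.05) and F⁻¹(0.95).
Equivalently, 1/σ² ~ Gamma(10.7, rate = 25.6); invert its 0.95 and 0.05 quantiles.
Posterior mean ≈ 2.639, SD ≈ 0.895; a Normal approximation gives roughly [1.167, 4.111].
Exact: lower = 1.543; upper = 4.306.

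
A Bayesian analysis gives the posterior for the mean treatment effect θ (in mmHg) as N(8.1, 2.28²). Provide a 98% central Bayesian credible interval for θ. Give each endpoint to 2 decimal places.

The posterior is symmetric, so the 98% equal-tailed interval is θ = 8.1 ± z·2.28 with z = 2.326.
Half-width: 2.326 × 2.28 = 5.30.
8.1 − 5.30 = 2.80; 8.1 + 5.30 = 13.40.

[2.80, 13.40]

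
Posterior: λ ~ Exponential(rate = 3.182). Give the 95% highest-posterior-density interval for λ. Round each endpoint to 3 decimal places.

The exponential density is strictly decreasing on [0, ∞), so the HPD interval is anchored at 0: [0, q] with P(λ ≤ q) = 0.95.
q = −ln(1 − 0.95) / 3.182 = 2.9957 / 3.182 = 0.941.

[0.000, 0.941]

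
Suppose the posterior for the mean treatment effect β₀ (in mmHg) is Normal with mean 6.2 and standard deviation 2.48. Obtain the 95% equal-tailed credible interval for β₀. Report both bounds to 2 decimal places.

The posterior is symmetric, so the 95% equal-tailed interval is β₀ = 6.2 ± z·2.48 with z = 1.960.
Half-width: 1.960 × 2.48 = 4.86.
6.2 − 4.86 = 1.34; 6.2 + 4.86 = 11.06.

[1.34, 11.06]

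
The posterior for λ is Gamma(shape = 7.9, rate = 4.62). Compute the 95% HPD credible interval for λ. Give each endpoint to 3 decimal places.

The posterior is unimodal and skewed, so the HPD interval has equal density at both endpoints and is the shortest 95% interval.
Solving f(0.630) = f(2.921) with F(2.921) − F(0.630) = 0.95 gives [0.630, 2.921].
For comparison, the equal-tailed interval is [0.734, 3.093]; the HPD is narrower and shifted toward the mode.

[0.630, 2.921]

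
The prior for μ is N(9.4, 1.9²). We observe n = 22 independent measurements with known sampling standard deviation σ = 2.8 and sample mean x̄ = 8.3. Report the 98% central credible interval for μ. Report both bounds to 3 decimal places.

[7.074, 9.724]

Posterior precision = 1/1.9² + 22/2.8² = 0.2770 + 2.8061 = 3.0831, so posterior SD = 0.5695.
Posterior mean = (9.4/1.9² + 22·8.3/2.8²) / 3.0831 = 8.3988.
Interval: 8.3988 ± 2.326 × 0.5695 → [7.074, 9.724].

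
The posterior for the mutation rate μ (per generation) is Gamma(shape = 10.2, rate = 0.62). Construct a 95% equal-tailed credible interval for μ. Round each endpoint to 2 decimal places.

Posterior: Gamma(shape 10.2, rate 0.62).
Equal-tailed 95% interval: Gamma(10.2, 0.62) quantiles at 0.025 and 0.975.
Posterior mean ≈ 16.45, SD ≈ 5.15; a Normal approximation gives roughly [6.36, 26.55].
Exact: lower = 7.96; upper = 27.98.

[7.96, 27.98]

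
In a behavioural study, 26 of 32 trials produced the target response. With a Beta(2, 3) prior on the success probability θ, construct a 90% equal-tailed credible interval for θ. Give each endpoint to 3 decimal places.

[0.635, 0.863]

Posterior: Beta(2+26, 3+6) = Beta(28, 9).
Equal-tailed 90% interval: the 0.05 and 0.95 quantiles of Beta(28, 9).
Posterior mean ≈ 0.757, SD ≈ 0.070; a Normal approximation gives roughly [0.642, 0.871].
Exact: F⁻¹(0.05) = 0.635; F⁻¹(0.95) = 0.863.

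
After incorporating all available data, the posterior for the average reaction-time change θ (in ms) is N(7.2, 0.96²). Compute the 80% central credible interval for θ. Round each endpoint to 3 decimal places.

The posterior is symmetric, so the 80% equal-tailed interval is θ = 7.2 ± z·0.96 with z = 1.282.
Half-width: 1.282 × 0.96 = 1.230.
7.2 − 1.230 = 5.970; 7.2 + 1.230 = 8.430.

[5.970, 8.430]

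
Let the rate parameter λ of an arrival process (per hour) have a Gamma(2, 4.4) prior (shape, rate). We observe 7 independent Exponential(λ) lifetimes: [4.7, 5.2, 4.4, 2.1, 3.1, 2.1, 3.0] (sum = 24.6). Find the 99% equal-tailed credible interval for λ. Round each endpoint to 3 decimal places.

[0.108, 0.641]

Posterior: Gamma(2+7, 4.4+24.6) = Gamma(9, 29.0) (shape, rate).
Equal-tailed 99% interval: Gamma(9, 29.0) quantiles at 0.005 and 0.995.
Posterior mean ≈ 0.310, SD ≈ 0.103; a Normal approximation gives roughly [0.044, 0.577].
Exact: lower = 0.108; upper = 0.641.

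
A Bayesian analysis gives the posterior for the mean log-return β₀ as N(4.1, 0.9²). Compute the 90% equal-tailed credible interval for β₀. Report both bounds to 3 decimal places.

The posterior is symmetric, so the 90% equal-tailed interval is β₀ = 4.1 ± z·0.9 with z = 1.645.
Half-width: 1.645 × 0.9 = 1.480.
4.1 − 1.480 = 2.620; 4.1 + 1.480 = 5.580.

[2.620, 5.580]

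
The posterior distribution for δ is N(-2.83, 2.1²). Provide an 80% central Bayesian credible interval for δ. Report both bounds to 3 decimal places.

[-5.521, -0.139]

The posterior is symmetric, so the 80% equal-tailed interval is δ = -2.83 ± z·2.1 with z = 1.282.
Half-width: 1.282 × 2.1 = 2.691.
-2.83 − 2.691 = -5.521; -2.83 + 2.691 = -0.139.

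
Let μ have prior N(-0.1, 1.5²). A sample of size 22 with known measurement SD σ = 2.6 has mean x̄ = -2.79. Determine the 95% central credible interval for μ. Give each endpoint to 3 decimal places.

[-3.486, -1.448]

Posterior precision = 1/1.5² + 22/2.6² = 0.4444 + 3.2544 = 3.6989, so posterior SD = 0.5200.
Posterior mean = (-0.1/1.5² + 22·-2.79/2.6²) / 3.6989 = -2.4668.
Interval: -2.4668 ± 1.960 × 0.5200 → [-3.486, -1.448].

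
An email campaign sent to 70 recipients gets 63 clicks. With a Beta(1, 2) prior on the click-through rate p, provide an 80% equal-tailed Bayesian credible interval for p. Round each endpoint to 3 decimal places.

[0.826, 0.923]

Posterior: Beta(1+63, 2+7) = Beta(64, 9).
Equal-tailed 80% interval: the 0.1 and 0.9 quantiles of Beta(64, 9).
Posterior mean ≈ 0.877, SD ≈ 0.038; a Normal approximation gives roughly [0.828, 0.926].
Exact: F⁻¹(0.1) = 0.826; F⁻¹(0.9) = 0.923.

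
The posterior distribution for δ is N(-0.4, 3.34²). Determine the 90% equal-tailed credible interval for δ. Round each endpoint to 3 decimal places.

[-5.894, 5.094]

The posterior is symmetric, so the 90% equal-tailed interval is δ = -0.4 ± z·3.34 with z = 1.645.
Half-width: 1.645 × 3.34 = 5.494.
-0.4 − 5.494 = -5.894; -0.4 + 5.494 = 5.094.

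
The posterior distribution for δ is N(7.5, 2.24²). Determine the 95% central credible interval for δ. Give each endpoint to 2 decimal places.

[3.11, 11.89]

The posterior is symmetric, so the 95% equal-tailed interval is δ = 7.5 ± z·2.24 with z = 1.960.
Half-width: 1.960 × 2.24 = 4.39.
7.5 − 4.39 = 3.11; 7.5 + 4.39 = 11.89.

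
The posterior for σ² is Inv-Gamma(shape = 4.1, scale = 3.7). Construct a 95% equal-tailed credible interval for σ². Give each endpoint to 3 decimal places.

Inverse-Gamma(4.1, 3.7) quantiles: F⁻¹(0.025) and F⁻¹(0.975).
Equivalently, 1/σ² ~ Gamma(4.1, rate = 3.7); invert its 0.975 and 0.025 quantiles.
Posterior mean ≈ 1.194, SD ≈ 0.824; a Normal approximation gives roughly [-0.421, 2.808].
Exact: lower = 0.415; upper = 3.243.

[0.415, 3.243]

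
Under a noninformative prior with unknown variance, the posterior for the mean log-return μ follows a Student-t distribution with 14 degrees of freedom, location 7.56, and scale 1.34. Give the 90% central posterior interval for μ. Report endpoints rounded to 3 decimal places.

The t_14 distribution is symmetric; the 90% interval is 7.56 ± t·1.34 with t_{0.95,14} = 1.761.
Half-width: 1.761 × 1.34 = 2.360.
7.56 − 2.360 = 5.200; 7.56 + 2.360 = 9.920.

[5.200, 9.920]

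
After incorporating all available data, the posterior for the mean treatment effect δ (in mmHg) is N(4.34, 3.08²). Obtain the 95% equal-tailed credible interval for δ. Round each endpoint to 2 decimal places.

[-1.70, 10.38]

The posterior is symmetric, so the 95% equal-tailed interval is δ = 4.34 ± z·3.08 with z = 1.960.
Half-width: 1.960 × 3.08 = 6.04.
4.34 − 6.04 = -1.70; 4.34 + 6.04 = 10.38.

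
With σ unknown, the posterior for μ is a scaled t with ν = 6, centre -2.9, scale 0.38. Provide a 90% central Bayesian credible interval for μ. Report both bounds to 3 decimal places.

The t_6 distribution is symmetric; the 90% interval is -2.9 ± t·0.38 with t_{0.95,6} = 1.943.
Half-width: 1.943 × 0.38 = 0.738.
-2.9 − 0.738 = -3.638; -2.9 + 0.738 = -2.162.

[-3.638, -2.162]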